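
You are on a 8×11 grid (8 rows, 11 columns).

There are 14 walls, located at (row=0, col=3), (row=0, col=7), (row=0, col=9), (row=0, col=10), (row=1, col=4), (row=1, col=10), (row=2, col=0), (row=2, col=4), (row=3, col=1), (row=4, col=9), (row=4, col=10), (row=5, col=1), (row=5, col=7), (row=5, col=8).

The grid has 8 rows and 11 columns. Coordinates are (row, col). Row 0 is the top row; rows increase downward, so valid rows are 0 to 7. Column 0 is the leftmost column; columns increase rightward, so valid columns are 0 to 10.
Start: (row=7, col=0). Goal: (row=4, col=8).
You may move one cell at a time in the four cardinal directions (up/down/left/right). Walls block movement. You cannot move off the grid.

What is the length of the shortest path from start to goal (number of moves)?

BFS from (row=7, col=0) until reaching (row=4, col=8):
  Distance 0: (row=7, col=0)
  Distance 1: (row=6, col=0), (row=7, col=1)
  Distance 2: (row=5, col=0), (row=6, col=1), (row=7, col=2)
  Distance 3: (row=4, col=0), (row=6, col=2), (row=7, col=3)
  Distance 4: (row=3, col=0), (row=4, col=1), (row=5, col=2), (row=6, col=3), (row=7, col=4)
  Distance 5: (row=4, col=2), (row=5, col=3), (row=6, col=4), (row=7, col=5)
  Distance 6: (row=3, col=2), (row=4, col=3), (row=5, col=4), (row=6, col=5), (row=7, col=6)
  Distance 7: (row=2, col=2), (row=3, col=3), (row=4, col=4), (row=5, col=5), (row=6, col=6), (row=7, col=7)
  Distance 8: (row=1, col=2), (row=2, col=1), (row=2, col=3), (row=3, col=4), (row=4, col=5), (row=5, col=6), (row=6, col=7), (row=7, col=8)
  Distance 9: (row=0, col=2), (row=1, col=1), (row=1, col=3), (row=3, col=5), (row=4, col=6), (row=6, col=8), (row=7, col=9)
  Distance 10: (row=0, col=1), (row=1, col=0), (row=2, col=5), (row=3, col=6), (row=4, col=7), (row=6, col=9), (row=7, col=10)
  Distance 11: (row=0, col=0), (row=1, col=5), (row=2, col=6), (row=3, col=7), (row=4, col=8), (row=5, col=9), (row=6, col=10)  <- goal reached here
One shortest path (11 moves): (row=7, col=0) -> (row=7, col=1) -> (row=7, col=2) -> (row=7, col=3) -> (row=7, col=4) -> (row=7, col=5) -> (row=7, col=6) -> (row=6, col=6) -> (row=5, col=6) -> (row=4, col=6) -> (row=4, col=7) -> (row=4, col=8)

Answer: Shortest path length: 11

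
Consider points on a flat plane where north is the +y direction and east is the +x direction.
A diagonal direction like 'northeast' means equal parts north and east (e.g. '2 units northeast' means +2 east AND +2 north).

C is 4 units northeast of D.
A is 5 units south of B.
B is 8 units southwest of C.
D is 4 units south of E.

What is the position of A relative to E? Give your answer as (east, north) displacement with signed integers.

Place E at the origin (east=0, north=0).
  D is 4 units south of E: delta (east=+0, north=-4); D at (east=0, north=-4).
  C is 4 units northeast of D: delta (east=+4, north=+4); C at (east=4, north=0).
  B is 8 units southwest of C: delta (east=-8, north=-8); B at (east=-4, north=-8).
  A is 5 units south of B: delta (east=+0, north=-5); A at (east=-4, north=-13).
Therefore A relative to E: (east=-4, north=-13).

Answer: A is at (east=-4, north=-13) relative to E.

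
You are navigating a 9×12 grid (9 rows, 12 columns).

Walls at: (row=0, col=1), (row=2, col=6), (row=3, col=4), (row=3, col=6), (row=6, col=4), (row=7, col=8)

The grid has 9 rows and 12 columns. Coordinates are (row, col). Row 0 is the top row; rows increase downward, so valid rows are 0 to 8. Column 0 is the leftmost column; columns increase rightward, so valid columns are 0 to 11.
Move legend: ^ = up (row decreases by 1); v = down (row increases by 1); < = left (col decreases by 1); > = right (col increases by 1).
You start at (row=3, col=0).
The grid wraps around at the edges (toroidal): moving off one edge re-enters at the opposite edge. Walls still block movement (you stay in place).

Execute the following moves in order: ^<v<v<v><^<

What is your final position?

Answer: Final position: (row=4, col=8)

Derivation:
Start: (row=3, col=0)
  ^ (up): (row=3, col=0) -> (row=2, col=0)
  < (left): (row=2, col=0) -> (row=2, col=11)
  v (down): (row=2, col=11) -> (row=3, col=11)
  < (left): (row=3, col=11) -> (row=3, col=10)
  v (down): (row=3, col=10) -> (row=4, col=10)
  < (left): (row=4, col=10) -> (row=4, col=9)
  v (down): (row=4, col=9) -> (row=5, col=9)
  > (right): (row=5, col=9) -> (row=5, col=10)
  < (left): (row=5, col=10) -> (row=5, col=9)
  ^ (up): (row=5, col=9) -> (row=4, col=9)
  < (left): (row=4, col=9) -> (row=4, col=8)
Final: (row=4, col=8)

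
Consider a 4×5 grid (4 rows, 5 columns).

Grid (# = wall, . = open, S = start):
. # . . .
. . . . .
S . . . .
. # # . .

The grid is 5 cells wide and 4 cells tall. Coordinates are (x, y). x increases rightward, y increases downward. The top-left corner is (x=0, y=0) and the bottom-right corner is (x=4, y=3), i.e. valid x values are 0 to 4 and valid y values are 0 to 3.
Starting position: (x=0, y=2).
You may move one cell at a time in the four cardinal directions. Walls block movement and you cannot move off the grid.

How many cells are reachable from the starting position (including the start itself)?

Answer: Reachable cells: 17

Derivation:
BFS flood-fill from (x=0, y=2):
  Distance 0: (x=0, y=2)
  Distance 1: (x=0, y=1), (x=1, y=2), (x=0, y=3)
  Distance 2: (x=0, y=0), (x=1, y=1), (x=2, y=2)
  Distance 3: (x=2, y=1), (x=3, y=2)
  Distance 4: (x=2, y=0), (x=3, y=1), (x=4, y=2), (x=3, y=3)
  Distance 5: (x=3, y=0), (x=4, y=1), (x=4, y=3)
  Distance 6: (x=4, y=0)
Total reachable: 17 (grid has 17 open cells total)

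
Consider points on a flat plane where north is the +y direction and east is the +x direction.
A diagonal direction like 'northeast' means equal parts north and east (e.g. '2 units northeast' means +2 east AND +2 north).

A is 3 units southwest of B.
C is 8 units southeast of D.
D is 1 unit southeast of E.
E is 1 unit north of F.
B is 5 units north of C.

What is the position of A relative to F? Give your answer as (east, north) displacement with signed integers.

Answer: A is at (east=6, north=-6) relative to F.

Derivation:
Place F at the origin (east=0, north=0).
  E is 1 unit north of F: delta (east=+0, north=+1); E at (east=0, north=1).
  D is 1 unit southeast of E: delta (east=+1, north=-1); D at (east=1, north=0).
  C is 8 units southeast of D: delta (east=+8, north=-8); C at (east=9, north=-8).
  B is 5 units north of C: delta (east=+0, north=+5); B at (east=9, north=-3).
  A is 3 units southwest of B: delta (east=-3, north=-3); A at (east=6, north=-6).
Therefore A relative to F: (east=6, north=-6).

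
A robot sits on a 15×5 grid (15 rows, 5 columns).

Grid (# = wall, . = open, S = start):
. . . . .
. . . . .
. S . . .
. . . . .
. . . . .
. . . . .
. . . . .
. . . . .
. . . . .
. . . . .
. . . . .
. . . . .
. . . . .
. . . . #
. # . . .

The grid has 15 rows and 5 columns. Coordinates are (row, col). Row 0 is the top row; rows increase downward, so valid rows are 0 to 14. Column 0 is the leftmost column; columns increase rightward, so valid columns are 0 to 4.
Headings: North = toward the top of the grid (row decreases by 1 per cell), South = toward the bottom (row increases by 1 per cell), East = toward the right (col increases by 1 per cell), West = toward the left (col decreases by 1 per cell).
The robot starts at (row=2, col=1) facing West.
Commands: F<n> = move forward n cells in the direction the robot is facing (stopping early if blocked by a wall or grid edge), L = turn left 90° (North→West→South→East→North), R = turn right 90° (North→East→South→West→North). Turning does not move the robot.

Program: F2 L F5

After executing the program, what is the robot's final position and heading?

Start: (row=2, col=1), facing West
  F2: move forward 1/2 (blocked), now at (row=2, col=0)
  L: turn left, now facing South
  F5: move forward 5, now at (row=7, col=0)
Final: (row=7, col=0), facing South

Answer: Final position: (row=7, col=0), facing South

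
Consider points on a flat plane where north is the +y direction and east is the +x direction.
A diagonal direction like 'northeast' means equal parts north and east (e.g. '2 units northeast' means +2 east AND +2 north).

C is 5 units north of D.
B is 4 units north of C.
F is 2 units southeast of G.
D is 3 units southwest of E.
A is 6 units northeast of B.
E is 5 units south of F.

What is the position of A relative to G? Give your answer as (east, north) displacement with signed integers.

Answer: A is at (east=5, north=5) relative to G.

Derivation:
Place G at the origin (east=0, north=0).
  F is 2 units southeast of G: delta (east=+2, north=-2); F at (east=2, north=-2).
  E is 5 units south of F: delta (east=+0, north=-5); E at (east=2, north=-7).
  D is 3 units southwest of E: delta (east=-3, north=-3); D at (east=-1, north=-10).
  C is 5 units north of D: delta (east=+0, north=+5); C at (east=-1, north=-5).
  B is 4 units north of C: delta (east=+0, north=+4); B at (east=-1, north=-1).
  A is 6 units northeast of B: delta (east=+6, north=+6); A at (east=5, north=5).
Therefore A relative to G: (east=5, north=5).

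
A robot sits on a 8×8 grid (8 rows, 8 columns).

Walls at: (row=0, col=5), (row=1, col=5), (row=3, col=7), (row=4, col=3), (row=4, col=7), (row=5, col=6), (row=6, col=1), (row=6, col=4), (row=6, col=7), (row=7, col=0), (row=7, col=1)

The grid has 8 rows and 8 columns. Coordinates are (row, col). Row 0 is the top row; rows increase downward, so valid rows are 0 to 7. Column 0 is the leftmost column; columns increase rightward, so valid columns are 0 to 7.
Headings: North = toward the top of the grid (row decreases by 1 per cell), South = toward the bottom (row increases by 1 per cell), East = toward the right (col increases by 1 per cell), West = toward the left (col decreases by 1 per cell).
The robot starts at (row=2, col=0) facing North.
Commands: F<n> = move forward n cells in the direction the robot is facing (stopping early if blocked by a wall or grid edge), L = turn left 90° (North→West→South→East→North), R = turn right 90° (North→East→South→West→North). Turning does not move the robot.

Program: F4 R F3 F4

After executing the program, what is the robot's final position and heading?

Answer: Final position: (row=0, col=4), facing East

Derivation:
Start: (row=2, col=0), facing North
  F4: move forward 2/4 (blocked), now at (row=0, col=0)
  R: turn right, now facing East
  F3: move forward 3, now at (row=0, col=3)
  F4: move forward 1/4 (blocked), now at (row=0, col=4)
Final: (row=0, col=4), facing East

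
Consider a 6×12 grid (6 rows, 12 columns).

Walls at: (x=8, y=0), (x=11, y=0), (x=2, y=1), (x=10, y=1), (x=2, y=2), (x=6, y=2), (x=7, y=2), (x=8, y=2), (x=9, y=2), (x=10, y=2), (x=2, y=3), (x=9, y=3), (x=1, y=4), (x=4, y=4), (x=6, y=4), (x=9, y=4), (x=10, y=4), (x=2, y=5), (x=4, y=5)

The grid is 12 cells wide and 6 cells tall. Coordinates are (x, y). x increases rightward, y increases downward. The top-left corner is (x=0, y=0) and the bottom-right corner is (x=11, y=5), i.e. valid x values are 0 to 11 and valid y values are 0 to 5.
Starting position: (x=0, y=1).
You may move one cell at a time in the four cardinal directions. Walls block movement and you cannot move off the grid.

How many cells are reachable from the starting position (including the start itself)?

Answer: Reachable cells: 53

Derivation:
BFS flood-fill from (x=0, y=1):
  Distance 0: (x=0, y=1)
  Distance 1: (x=0, y=0), (x=1, y=1), (x=0, y=2)
  Distance 2: (x=1, y=0), (x=1, y=2), (x=0, y=3)
  Distance 3: (x=2, y=0), (x=1, y=3), (x=0, y=4)
  Distance 4: (x=3, y=0), (x=0, y=5)
  Distance 5: (x=4, y=0), (x=3, y=1), (x=1, y=5)
  Distance 6: (x=5, y=0), (x=4, y=1), (x=3, y=2)
  Distance 7: (x=6, y=0), (x=5, y=1), (x=4, y=2), (x=3, y=3)
  Distance 8: (x=7, y=0), (x=6, y=1), (x=5, y=2), (x=4, y=3), (x=3, y=4)
  Distance 9: (x=7, y=1), (x=5, y=3), (x=2, y=4), (x=3, y=5)
  Distance 10: (x=8, y=1), (x=6, y=3), (x=5, y=4)
  Distance 11: (x=9, y=1), (x=7, y=3), (x=5, y=5)
  Distance 12: (x=9, y=0), (x=8, y=3), (x=7, y=4), (x=6, y=5)
  Distance 13: (x=10, y=0), (x=8, y=4), (x=7, y=5)
  Distance 14: (x=8, y=5)
  Distance 15: (x=9, y=5)
  Distance 16: (x=10, y=5)
  Distance 17: (x=11, y=5)
  Distance 18: (x=11, y=4)
  Distance 19: (x=11, y=3)
  Distance 20: (x=11, y=2), (x=10, y=3)
  Distance 21: (x=11, y=1)
Total reachable: 53 (grid has 53 open cells total)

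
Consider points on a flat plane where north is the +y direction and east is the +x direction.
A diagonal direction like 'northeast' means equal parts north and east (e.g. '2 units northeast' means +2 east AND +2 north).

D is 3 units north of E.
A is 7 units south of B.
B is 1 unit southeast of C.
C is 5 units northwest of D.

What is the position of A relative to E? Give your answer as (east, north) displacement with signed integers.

Answer: A is at (east=-4, north=0) relative to E.

Derivation:
Place E at the origin (east=0, north=0).
  D is 3 units north of E: delta (east=+0, north=+3); D at (east=0, north=3).
  C is 5 units northwest of D: delta (east=-5, north=+5); C at (east=-5, north=8).
  B is 1 unit southeast of C: delta (east=+1, north=-1); B at (east=-4, north=7).
  A is 7 units south of B: delta (east=+0, north=-7); A at (east=-4, north=0).
Therefore A relative to E: (east=-4, north=0).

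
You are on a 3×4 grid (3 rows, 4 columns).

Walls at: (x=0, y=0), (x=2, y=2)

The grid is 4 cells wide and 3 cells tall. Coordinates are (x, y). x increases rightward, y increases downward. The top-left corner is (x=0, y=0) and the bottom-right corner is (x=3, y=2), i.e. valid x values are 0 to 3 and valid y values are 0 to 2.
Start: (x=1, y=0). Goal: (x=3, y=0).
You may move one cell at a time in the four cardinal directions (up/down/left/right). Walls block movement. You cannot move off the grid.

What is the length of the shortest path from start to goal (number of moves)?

BFS from (x=1, y=0) until reaching (x=3, y=0):
  Distance 0: (x=1, y=0)
  Distance 1: (x=2, y=0), (x=1, y=1)
  Distance 2: (x=3, y=0), (x=0, y=1), (x=2, y=1), (x=1, y=2)  <- goal reached here
One shortest path (2 moves): (x=1, y=0) -> (x=2, y=0) -> (x=3, y=0)

Answer: Shortest path length: 2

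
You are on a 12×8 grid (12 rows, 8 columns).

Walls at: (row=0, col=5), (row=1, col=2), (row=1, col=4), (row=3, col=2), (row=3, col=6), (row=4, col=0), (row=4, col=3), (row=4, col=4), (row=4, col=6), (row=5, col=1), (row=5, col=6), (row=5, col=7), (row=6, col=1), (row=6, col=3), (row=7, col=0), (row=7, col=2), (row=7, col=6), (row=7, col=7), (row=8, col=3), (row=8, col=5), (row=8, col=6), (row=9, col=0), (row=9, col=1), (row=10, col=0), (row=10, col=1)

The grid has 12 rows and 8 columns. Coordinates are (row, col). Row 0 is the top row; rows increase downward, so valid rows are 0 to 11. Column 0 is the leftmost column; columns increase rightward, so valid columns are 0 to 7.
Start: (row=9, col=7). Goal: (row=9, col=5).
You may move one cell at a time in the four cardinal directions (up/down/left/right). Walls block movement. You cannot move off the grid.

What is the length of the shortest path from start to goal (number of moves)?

BFS from (row=9, col=7) until reaching (row=9, col=5):
  Distance 0: (row=9, col=7)
  Distance 1: (row=8, col=7), (row=9, col=6), (row=10, col=7)
  Distance 2: (row=9, col=5), (row=10, col=6), (row=11, col=7)  <- goal reached here
One shortest path (2 moves): (row=9, col=7) -> (row=9, col=6) -> (row=9, col=5)

Answer: Shortest path length: 2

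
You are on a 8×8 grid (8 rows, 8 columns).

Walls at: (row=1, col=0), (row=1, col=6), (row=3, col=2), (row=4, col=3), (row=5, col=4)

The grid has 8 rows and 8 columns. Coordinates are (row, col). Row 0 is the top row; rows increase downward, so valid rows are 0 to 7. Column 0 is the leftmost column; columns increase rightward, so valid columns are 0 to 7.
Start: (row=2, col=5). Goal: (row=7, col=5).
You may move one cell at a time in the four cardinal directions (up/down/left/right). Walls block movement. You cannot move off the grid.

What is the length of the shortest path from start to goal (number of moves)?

BFS from (row=2, col=5) until reaching (row=7, col=5):
  Distance 0: (row=2, col=5)
  Distance 1: (row=1, col=5), (row=2, col=4), (row=2, col=6), (row=3, col=5)
  Distance 2: (row=0, col=5), (row=1, col=4), (row=2, col=3), (row=2, col=7), (row=3, col=4), (row=3, col=6), (row=4, col=5)
  Distance 3: (row=0, col=4), (row=0, col=6), (row=1, col=3), (row=1, col=7), (row=2, col=2), (row=3, col=3), (row=3, col=7), (row=4, col=4), (row=4, col=6), (row=5, col=5)
  Distance 4: (row=0, col=3), (row=0, col=7), (row=1, col=2), (row=2, col=1), (row=4, col=7), (row=5, col=6), (row=6, col=5)
  Distance 5: (row=0, col=2), (row=1, col=1), (row=2, col=0), (row=3, col=1), (row=5, col=7), (row=6, col=4), (row=6, col=6), (row=7, col=5)  <- goal reached here
One shortest path (5 moves): (row=2, col=5) -> (row=3, col=5) -> (row=4, col=5) -> (row=5, col=5) -> (row=6, col=5) -> (row=7, col=5)

Answer: Shortest path length: 5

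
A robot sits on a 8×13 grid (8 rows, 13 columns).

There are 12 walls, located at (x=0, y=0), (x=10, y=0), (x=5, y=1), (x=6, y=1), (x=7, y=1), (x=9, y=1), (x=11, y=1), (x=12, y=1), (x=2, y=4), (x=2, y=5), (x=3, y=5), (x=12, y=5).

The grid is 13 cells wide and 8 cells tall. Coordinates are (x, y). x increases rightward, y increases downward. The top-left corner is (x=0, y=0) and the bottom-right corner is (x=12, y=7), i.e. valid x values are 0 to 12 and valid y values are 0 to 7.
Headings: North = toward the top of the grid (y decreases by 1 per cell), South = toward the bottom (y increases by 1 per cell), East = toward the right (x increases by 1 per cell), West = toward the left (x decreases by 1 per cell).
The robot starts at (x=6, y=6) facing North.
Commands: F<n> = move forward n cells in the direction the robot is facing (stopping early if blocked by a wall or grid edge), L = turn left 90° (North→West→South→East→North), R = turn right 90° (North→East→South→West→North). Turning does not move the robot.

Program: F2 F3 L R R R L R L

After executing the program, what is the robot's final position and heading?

Start: (x=6, y=6), facing North
  F2: move forward 2, now at (x=6, y=4)
  F3: move forward 2/3 (blocked), now at (x=6, y=2)
  L: turn left, now facing West
  R: turn right, now facing North
  R: turn right, now facing East
  R: turn right, now facing South
  L: turn left, now facing East
  R: turn right, now facing South
  L: turn left, now facing East
Final: (x=6, y=2), facing East

Answer: Final position: (x=6, y=2), facing East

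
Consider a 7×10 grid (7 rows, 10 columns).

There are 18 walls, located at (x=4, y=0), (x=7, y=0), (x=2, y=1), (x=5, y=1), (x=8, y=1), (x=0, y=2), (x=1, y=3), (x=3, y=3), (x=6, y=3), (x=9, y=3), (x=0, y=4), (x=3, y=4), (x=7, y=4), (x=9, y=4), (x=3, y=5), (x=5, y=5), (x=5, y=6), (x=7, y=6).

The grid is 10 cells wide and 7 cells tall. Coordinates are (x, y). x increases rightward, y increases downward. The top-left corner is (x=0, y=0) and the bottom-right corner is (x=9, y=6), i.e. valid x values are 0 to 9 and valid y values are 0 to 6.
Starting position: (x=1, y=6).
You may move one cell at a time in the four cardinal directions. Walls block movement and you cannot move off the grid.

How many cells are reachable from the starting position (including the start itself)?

BFS flood-fill from (x=1, y=6):
  Distance 0: (x=1, y=6)
  Distance 1: (x=1, y=5), (x=0, y=6), (x=2, y=6)
  Distance 2: (x=1, y=4), (x=0, y=5), (x=2, y=5), (x=3, y=6)
  Distance 3: (x=2, y=4), (x=4, y=6)
  Distance 4: (x=2, y=3), (x=4, y=5)
  Distance 5: (x=2, y=2), (x=4, y=4)
  Distance 6: (x=1, y=2), (x=3, y=2), (x=4, y=3), (x=5, y=4)
  Distance 7: (x=1, y=1), (x=3, y=1), (x=4, y=2), (x=5, y=3), (x=6, y=4)
  Distance 8: (x=1, y=0), (x=3, y=0), (x=0, y=1), (x=4, y=1), (x=5, y=2), (x=6, y=5)
  Distance 9: (x=0, y=0), (x=2, y=0), (x=6, y=2), (x=7, y=5), (x=6, y=6)
  Distance 10: (x=6, y=1), (x=7, y=2), (x=8, y=5)
  Distance 11: (x=6, y=0), (x=7, y=1), (x=8, y=2), (x=7, y=3), (x=8, y=4), (x=9, y=5), (x=8, y=6)
  Distance 12: (x=5, y=0), (x=9, y=2), (x=8, y=3), (x=9, y=6)
  Distance 13: (x=9, y=1)
  Distance 14: (x=9, y=0)
  Distance 15: (x=8, y=0)
Total reachable: 51 (grid has 52 open cells total)

Answer: Reachable cells: 51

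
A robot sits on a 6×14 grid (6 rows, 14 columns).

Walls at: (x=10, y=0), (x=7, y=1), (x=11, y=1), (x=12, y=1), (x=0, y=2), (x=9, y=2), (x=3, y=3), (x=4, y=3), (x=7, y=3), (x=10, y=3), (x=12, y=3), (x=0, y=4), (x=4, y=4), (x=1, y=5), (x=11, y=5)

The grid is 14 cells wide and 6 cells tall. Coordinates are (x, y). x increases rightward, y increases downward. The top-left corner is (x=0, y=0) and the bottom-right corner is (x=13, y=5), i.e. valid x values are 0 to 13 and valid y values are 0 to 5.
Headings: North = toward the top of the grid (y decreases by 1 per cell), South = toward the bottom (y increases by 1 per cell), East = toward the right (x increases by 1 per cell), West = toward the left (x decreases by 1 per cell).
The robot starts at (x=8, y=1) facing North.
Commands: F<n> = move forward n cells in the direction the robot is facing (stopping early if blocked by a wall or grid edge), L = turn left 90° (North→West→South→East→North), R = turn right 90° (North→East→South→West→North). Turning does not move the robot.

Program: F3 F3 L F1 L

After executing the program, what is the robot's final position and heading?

Start: (x=8, y=1), facing North
  F3: move forward 1/3 (blocked), now at (x=8, y=0)
  F3: move forward 0/3 (blocked), now at (x=8, y=0)
  L: turn left, now facing West
  F1: move forward 1, now at (x=7, y=0)
  L: turn left, now facing South
Final: (x=7, y=0), facing South

Answer: Final position: (x=7, y=0), facing South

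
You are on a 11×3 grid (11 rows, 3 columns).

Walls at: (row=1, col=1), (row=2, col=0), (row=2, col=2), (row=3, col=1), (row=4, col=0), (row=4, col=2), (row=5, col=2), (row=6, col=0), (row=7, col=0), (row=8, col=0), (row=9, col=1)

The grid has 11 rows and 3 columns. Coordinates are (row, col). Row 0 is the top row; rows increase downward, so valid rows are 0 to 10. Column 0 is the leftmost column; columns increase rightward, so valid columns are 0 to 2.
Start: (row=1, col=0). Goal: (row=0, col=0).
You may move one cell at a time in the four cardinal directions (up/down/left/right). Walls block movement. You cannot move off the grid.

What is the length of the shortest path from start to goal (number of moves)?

BFS from (row=1, col=0) until reaching (row=0, col=0):
  Distance 0: (row=1, col=0)
  Distance 1: (row=0, col=0)  <- goal reached here
One shortest path (1 moves): (row=1, col=0) -> (row=0, col=0)

Answer: Shortest path length: 1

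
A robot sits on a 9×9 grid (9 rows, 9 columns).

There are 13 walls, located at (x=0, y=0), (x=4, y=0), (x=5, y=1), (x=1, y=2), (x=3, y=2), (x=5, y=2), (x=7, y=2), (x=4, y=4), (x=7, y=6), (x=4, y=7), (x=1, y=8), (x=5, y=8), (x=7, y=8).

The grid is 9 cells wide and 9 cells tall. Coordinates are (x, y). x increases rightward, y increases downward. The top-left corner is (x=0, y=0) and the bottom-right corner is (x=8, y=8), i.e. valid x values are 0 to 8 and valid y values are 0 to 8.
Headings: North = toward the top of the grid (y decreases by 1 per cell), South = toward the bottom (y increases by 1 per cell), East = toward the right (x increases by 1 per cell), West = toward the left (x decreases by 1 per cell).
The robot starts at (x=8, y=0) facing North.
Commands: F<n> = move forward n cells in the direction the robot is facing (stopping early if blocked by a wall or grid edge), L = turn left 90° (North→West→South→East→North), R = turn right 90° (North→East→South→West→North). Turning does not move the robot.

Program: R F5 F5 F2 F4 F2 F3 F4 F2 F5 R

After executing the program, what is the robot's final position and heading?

Start: (x=8, y=0), facing North
  R: turn right, now facing East
  F5: move forward 0/5 (blocked), now at (x=8, y=0)
  F5: move forward 0/5 (blocked), now at (x=8, y=0)
  F2: move forward 0/2 (blocked), now at (x=8, y=0)
  F4: move forward 0/4 (blocked), now at (x=8, y=0)
  F2: move forward 0/2 (blocked), now at (x=8, y=0)
  F3: move forward 0/3 (blocked), now at (x=8, y=0)
  F4: move forward 0/4 (blocked), now at (x=8, y=0)
  F2: move forward 0/2 (blocked), now at (x=8, y=0)
  F5: move forward 0/5 (blocked), now at (x=8, y=0)
  R: turn right, now facing South
Final: (x=8, y=0), facing South

Answer: Final position: (x=8, y=0), facing South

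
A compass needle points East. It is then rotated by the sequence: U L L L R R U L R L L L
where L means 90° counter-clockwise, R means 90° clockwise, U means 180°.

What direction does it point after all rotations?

Start: East
  U (U-turn (180°)) -> West
  L (left (90° counter-clockwise)) -> South
  L (left (90° counter-clockwise)) -> East
  L (left (90° counter-clockwise)) -> North
  R (right (90° clockwise)) -> East
  R (right (90° clockwise)) -> South
  U (U-turn (180°)) -> North
  L (left (90° counter-clockwise)) -> West
  R (right (90° clockwise)) -> North
  L (left (90° counter-clockwise)) -> West
  L (left (90° counter-clockwise)) -> South
  L (left (90° counter-clockwise)) -> East
Final: East

Answer: Final heading: East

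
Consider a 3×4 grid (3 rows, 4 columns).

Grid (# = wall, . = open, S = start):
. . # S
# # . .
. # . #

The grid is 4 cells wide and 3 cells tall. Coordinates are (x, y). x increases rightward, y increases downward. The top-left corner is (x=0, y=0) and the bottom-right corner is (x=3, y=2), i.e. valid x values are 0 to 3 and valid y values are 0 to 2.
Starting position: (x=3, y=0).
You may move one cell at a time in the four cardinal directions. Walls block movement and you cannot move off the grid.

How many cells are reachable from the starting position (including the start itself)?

BFS flood-fill from (x=3, y=0):
  Distance 0: (x=3, y=0)
  Distance 1: (x=3, y=1)
  Distance 2: (x=2, y=1)
  Distance 3: (x=2, y=2)
Total reachable: 4 (grid has 7 open cells total)

Answer: Reachable cells: 4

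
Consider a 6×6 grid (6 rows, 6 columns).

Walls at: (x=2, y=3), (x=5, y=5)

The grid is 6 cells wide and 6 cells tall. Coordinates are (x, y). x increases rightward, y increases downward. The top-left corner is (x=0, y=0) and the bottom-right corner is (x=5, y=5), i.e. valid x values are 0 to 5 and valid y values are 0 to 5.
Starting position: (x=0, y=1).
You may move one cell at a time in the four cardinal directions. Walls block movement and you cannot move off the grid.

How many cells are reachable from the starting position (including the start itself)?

BFS flood-fill from (x=0, y=1):
  Distance 0: (x=0, y=1)
  Distance 1: (x=0, y=0), (x=1, y=1), (x=0, y=2)
  Distance 2: (x=1, y=0), (x=2, y=1), (x=1, y=2), (x=0, y=3)
  Distance 3: (x=2, y=0), (x=3, y=1), (x=2, y=2), (x=1, y=3), (x=0, y=4)
  Distance 4: (x=3, y=0), (x=4, y=1), (x=3, y=2), (x=1, y=4), (x=0, y=5)
  Distance 5: (x=4, y=0), (x=5, y=1), (x=4, y=2), (x=3, y=3), (x=2, y=4), (x=1, y=5)
  Distance 6: (x=5, y=0), (x=5, y=2), (x=4, y=3), (x=3, y=4), (x=2, y=5)
  Distance 7: (x=5, y=3), (x=4, y=4), (x=3, y=5)
  Distance 8: (x=5, y=4), (x=4, y=5)
Total reachable: 34 (grid has 34 open cells total)

Answer: Reachable cells: 34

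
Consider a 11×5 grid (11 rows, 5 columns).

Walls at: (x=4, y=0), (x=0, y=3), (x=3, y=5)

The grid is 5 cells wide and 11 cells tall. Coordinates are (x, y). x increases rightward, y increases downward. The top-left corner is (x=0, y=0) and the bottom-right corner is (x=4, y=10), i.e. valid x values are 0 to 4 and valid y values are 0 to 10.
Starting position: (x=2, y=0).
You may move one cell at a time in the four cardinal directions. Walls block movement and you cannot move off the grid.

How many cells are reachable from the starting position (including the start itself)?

Answer: Reachable cells: 52

Derivation:
BFS flood-fill from (x=2, y=0):
  Distance 0: (x=2, y=0)
  Distance 1: (x=1, y=0), (x=3, y=0), (x=2, y=1)
  Distance 2: (x=0, y=0), (x=1, y=1), (x=3, y=1), (x=2, y=2)
  Distance 3: (x=0, y=1), (x=4, y=1), (x=1, y=2), (x=3, y=2), (x=2, y=3)
  Distance 4: (x=0, y=2), (x=4, y=2), (x=1, y=3), (x=3, y=3), (x=2, y=4)
  Distance 5: (x=4, y=3), (x=1, y=4), (x=3, y=4), (x=2, y=5)
  Distance 6: (x=0, y=4), (x=4, y=4), (x=1, y=5), (x=2, y=6)
  Distance 7: (x=0, y=5), (x=4, y=5), (x=1, y=6), (x=3, y=6), (x=2, y=7)
  Distance 8: (x=0, y=6), (x=4, y=6), (x=1, y=7), (x=3, y=7), (x=2, y=8)
  Distance 9: (x=0, y=7), (x=4, y=7), (x=1, y=8), (x=3, y=8), (x=2, y=9)
  Distance 10: (x=0, y=8), (x=4, y=8), (x=1, y=9), (x=3, y=9), (x=2, y=10)
  Distance 11: (x=0, y=9), (x=4, y=9), (x=1, y=10), (x=3, y=10)
  Distance 12: (x=0, y=10), (x=4, y=10)
Total reachable: 52 (grid has 52 open cells total)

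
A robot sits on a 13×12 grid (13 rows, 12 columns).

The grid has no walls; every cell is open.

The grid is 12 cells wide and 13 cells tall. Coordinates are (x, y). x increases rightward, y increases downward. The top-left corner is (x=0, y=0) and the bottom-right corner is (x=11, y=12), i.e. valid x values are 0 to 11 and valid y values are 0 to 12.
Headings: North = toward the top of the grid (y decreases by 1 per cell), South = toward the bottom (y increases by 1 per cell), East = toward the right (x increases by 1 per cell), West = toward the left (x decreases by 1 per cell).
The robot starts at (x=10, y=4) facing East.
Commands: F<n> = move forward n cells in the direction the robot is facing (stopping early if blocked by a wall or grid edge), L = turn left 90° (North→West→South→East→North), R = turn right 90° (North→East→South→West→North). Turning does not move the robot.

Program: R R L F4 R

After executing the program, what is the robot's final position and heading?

Start: (x=10, y=4), facing East
  R: turn right, now facing South
  R: turn right, now facing West
  L: turn left, now facing South
  F4: move forward 4, now at (x=10, y=8)
  R: turn right, now facing West
Final: (x=10, y=8), facing West

Answer: Final position: (x=10, y=8), facing West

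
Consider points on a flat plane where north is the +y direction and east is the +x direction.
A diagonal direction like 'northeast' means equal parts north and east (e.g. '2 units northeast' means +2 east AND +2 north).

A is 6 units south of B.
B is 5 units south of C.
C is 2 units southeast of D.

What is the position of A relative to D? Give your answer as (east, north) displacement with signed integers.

Answer: A is at (east=2, north=-13) relative to D.

Derivation:
Place D at the origin (east=0, north=0).
  C is 2 units southeast of D: delta (east=+2, north=-2); C at (east=2, north=-2).
  B is 5 units south of C: delta (east=+0, north=-5); B at (east=2, north=-7).
  A is 6 units south of B: delta (east=+0, north=-6); A at (east=2, north=-13).
Therefore A relative to D: (east=2, north=-13).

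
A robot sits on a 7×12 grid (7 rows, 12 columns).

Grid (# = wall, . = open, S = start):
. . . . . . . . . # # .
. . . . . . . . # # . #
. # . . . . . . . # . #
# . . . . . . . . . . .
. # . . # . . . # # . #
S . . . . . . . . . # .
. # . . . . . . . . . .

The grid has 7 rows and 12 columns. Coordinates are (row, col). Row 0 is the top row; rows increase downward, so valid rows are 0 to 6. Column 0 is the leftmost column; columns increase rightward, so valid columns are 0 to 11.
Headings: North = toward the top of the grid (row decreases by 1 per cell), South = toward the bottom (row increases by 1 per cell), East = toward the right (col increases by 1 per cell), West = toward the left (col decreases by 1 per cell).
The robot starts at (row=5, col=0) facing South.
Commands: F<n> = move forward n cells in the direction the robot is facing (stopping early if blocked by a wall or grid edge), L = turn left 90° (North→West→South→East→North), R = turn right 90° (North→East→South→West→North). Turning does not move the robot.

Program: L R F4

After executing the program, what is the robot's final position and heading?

Start: (row=5, col=0), facing South
  L: turn left, now facing East
  R: turn right, now facing South
  F4: move forward 1/4 (blocked), now at (row=6, col=0)
Final: (row=6, col=0), facing South

Answer: Final position: (row=6, col=0), facing South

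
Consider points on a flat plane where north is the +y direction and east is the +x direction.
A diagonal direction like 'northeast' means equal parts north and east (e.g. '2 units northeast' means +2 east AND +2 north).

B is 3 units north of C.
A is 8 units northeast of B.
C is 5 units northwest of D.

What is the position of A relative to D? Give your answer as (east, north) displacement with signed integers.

Place D at the origin (east=0, north=0).
  C is 5 units northwest of D: delta (east=-5, north=+5); C at (east=-5, north=5).
  B is 3 units north of C: delta (east=+0, north=+3); B at (east=-5, north=8).
  A is 8 units northeast of B: delta (east=+8, north=+8); A at (east=3, north=16).
Therefore A relative to D: (east=3, north=16).

Answer: A is at (east=3, north=16) relative to D.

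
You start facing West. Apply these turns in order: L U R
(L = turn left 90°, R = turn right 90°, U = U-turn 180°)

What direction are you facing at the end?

Answer: Final heading: East

Derivation:
Start: West
  L (left (90° counter-clockwise)) -> South
  U (U-turn (180°)) -> North
  R (right (90° clockwise)) -> East
Final: East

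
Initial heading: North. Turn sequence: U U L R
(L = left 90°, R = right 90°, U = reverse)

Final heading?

Start: North
  U (U-turn (180°)) -> South
  U (U-turn (180°)) -> North
  L (left (90° counter-clockwise)) -> West
  R (right (90° clockwise)) -> North
Final: North

Answer: Final heading: North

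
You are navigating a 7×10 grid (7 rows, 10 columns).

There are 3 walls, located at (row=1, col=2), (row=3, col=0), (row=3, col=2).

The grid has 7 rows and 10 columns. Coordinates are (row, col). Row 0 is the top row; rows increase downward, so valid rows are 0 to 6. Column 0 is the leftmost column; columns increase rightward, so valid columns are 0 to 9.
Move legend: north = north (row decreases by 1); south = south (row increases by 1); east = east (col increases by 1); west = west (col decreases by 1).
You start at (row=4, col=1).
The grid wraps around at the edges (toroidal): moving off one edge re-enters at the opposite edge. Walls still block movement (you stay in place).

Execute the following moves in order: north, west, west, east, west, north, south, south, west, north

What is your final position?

Start: (row=4, col=1)
  north (north): (row=4, col=1) -> (row=3, col=1)
  west (west): blocked, stay at (row=3, col=1)
  west (west): blocked, stay at (row=3, col=1)
  east (east): blocked, stay at (row=3, col=1)
  west (west): blocked, stay at (row=3, col=1)
  north (north): (row=3, col=1) -> (row=2, col=1)
  south (south): (row=2, col=1) -> (row=3, col=1)
  south (south): (row=3, col=1) -> (row=4, col=1)
  west (west): (row=4, col=1) -> (row=4, col=0)
  north (north): blocked, stay at (row=4, col=0)
Final: (row=4, col=0)

Answer: Final position: (row=4, col=0)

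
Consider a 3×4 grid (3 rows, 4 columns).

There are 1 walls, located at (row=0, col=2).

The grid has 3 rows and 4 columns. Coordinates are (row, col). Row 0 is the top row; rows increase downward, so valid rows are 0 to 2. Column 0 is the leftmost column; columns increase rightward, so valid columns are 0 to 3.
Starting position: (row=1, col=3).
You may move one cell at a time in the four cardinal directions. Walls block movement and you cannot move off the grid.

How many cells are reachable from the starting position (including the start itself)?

Answer: Reachable cells: 11

Derivation:
BFS flood-fill from (row=1, col=3):
  Distance 0: (row=1, col=3)
  Distance 1: (row=0, col=3), (row=1, col=2), (row=2, col=3)
  Distance 2: (row=1, col=1), (row=2, col=2)
  Distance 3: (row=0, col=1), (row=1, col=0), (row=2, col=1)
  Distance 4: (row=0, col=0), (row=2, col=0)
Total reachable: 11 (grid has 11 open cells total)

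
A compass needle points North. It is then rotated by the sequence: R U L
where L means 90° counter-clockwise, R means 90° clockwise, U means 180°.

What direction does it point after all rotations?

Start: North
  R (right (90° clockwise)) -> East
  U (U-turn (180°)) -> West
  L (left (90° counter-clockwise)) -> South
Final: South

Answer: Final heading: South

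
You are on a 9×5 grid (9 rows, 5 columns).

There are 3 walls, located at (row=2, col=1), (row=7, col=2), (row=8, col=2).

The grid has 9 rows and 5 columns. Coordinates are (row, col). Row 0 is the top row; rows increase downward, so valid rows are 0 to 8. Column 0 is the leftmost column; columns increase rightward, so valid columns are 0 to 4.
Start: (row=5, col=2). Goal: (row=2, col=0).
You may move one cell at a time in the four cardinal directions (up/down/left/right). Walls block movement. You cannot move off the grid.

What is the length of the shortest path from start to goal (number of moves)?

Answer: Shortest path length: 5

Derivation:
BFS from (row=5, col=2) until reaching (row=2, col=0):
  Distance 0: (row=5, col=2)
  Distance 1: (row=4, col=2), (row=5, col=1), (row=5, col=3), (row=6, col=2)
  Distance 2: (row=3, col=2), (row=4, col=1), (row=4, col=3), (row=5, col=0), (row=5, col=4), (row=6, col=1), (row=6, col=3)
  Distance 3: (row=2, col=2), (row=3, col=1), (row=3, col=3), (row=4, col=0), (row=4, col=4), (row=6, col=0), (row=6, col=4), (row=7, col=1), (row=7, col=3)
  Distance 4: (row=1, col=2), (row=2, col=3), (row=3, col=0), (row=3, col=4), (row=7, col=0), (row=7, col=4), (row=8, col=1), (row=8, col=3)
  Distance 5: (row=0, col=2), (row=1, col=1), (row=1, col=3), (row=2, col=0), (row=2, col=4), (row=8, col=0), (row=8, col=4)  <- goal reached here
One shortest path (5 moves): (row=5, col=2) -> (row=5, col=1) -> (row=5, col=0) -> (row=4, col=0) -> (row=3, col=0) -> (row=2, col=0)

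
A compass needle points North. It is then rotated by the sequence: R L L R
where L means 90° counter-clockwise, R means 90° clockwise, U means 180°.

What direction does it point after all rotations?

Answer: Final heading: North

Derivation:
Start: North
  R (right (90° clockwise)) -> East
  L (left (90° counter-clockwise)) -> North
  L (left (90° counter-clockwise)) -> West
  R (right (90° clockwise)) -> North
Final: North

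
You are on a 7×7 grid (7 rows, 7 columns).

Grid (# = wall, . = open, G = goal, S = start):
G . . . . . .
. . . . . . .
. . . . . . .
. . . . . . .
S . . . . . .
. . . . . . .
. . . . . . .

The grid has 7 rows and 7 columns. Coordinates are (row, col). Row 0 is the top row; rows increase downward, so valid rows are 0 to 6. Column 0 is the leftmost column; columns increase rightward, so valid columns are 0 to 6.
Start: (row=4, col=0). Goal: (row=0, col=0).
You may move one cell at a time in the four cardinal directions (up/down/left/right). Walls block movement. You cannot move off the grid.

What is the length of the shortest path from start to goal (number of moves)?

Answer: Shortest path length: 4

Derivation:
BFS from (row=4, col=0) until reaching (row=0, col=0):
  Distance 0: (row=4, col=0)
  Distance 1: (row=3, col=0), (row=4, col=1), (row=5, col=0)
  Distance 2: (row=2, col=0), (row=3, col=1), (row=4, col=2), (row=5, col=1), (row=6, col=0)
  Distance 3: (row=1, col=0), (row=2, col=1), (row=3, col=2), (row=4, col=3), (row=5, col=2), (row=6, col=1)
  Distance 4: (row=0, col=0), (row=1, col=1), (row=2, col=2), (row=3, col=3), (row=4, col=4), (row=5, col=3), (row=6, col=2)  <- goal reached here
One shortest path (4 moves): (row=4, col=0) -> (row=3, col=0) -> (row=2, col=0) -> (row=1, col=0) -> (row=0, col=0)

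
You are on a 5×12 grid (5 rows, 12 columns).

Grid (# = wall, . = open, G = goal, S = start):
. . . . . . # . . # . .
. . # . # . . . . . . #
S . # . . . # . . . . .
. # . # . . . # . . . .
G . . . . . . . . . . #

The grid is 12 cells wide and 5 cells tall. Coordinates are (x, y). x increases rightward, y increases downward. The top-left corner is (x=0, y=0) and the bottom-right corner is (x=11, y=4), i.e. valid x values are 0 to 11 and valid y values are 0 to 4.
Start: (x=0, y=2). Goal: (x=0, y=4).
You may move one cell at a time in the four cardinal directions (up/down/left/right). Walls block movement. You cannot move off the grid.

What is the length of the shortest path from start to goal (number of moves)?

BFS from (x=0, y=2) until reaching (x=0, y=4):
  Distance 0: (x=0, y=2)
  Distance 1: (x=0, y=1), (x=1, y=2), (x=0, y=3)
  Distance 2: (x=0, y=0), (x=1, y=1), (x=0, y=4)  <- goal reached here
One shortest path (2 moves): (x=0, y=2) -> (x=0, y=3) -> (x=0, y=4)

Answer: Shortest path length: 2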